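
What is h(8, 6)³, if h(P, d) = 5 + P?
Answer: 2197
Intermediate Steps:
h(8, 6)³ = (5 + 8)³ = 13³ = 2197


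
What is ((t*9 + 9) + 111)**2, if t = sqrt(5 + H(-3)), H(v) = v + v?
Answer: 14319 + 2160*I ≈ 14319.0 + 2160.0*I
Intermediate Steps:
H(v) = 2*v
t = I (t = sqrt(5 + 2*(-3)) = sqrt(5 - 6) = sqrt(-1) = I ≈ 1.0*I)
((t*9 + 9) + 111)**2 = ((I*9 + 9) + 111)**2 = ((9*I + 9) + 111)**2 = ((9 + 9*I) + 111)**2 = (120 + 9*I)**2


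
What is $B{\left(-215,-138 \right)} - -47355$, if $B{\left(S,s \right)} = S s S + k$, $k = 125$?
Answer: $-6331570$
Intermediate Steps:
$B{\left(S,s \right)} = 125 + s S^{2}$ ($B{\left(S,s \right)} = S s S + 125 = s S^{2} + 125 = 125 + s S^{2}$)
$B{\left(-215,-138 \right)} - -47355 = \left(125 - 138 \left(-215\right)^{2}\right) - -47355 = \left(125 - 6379050\right) + 47355 = -6378925 + 47355 = -6331570$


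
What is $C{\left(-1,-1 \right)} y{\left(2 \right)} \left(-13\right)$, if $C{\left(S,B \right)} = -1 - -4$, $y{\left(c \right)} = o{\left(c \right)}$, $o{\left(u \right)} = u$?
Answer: $-78$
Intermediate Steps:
$y{\left(c \right)} = c$
$C{\left(S,B \right)} = 3$ ($C{\left(S,B \right)} = -1 + 4 = 3$)
$C{\left(-1,-1 \right)} y{\left(2 \right)} \left(-13\right) = 3 \cdot 2 \left(-13\right) = 6 \left(-13\right) = -78$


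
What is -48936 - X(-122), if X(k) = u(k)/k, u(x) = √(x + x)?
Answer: -48936 + I*√61/61 ≈ -48936.0 + 0.12804*I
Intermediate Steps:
u(x) = √2*√x (u(x) = √(2*x) = √2*√x)
X(k) = √2/√k (X(k) = (√2*√k)/k = √2/√k)
-48936 - X(-122) = -48936 - √2/√(-122) = -48936 - √2*(-I*√122/122) = -48936 - (-1)*I*√61/61 = -48936 + I*√61/61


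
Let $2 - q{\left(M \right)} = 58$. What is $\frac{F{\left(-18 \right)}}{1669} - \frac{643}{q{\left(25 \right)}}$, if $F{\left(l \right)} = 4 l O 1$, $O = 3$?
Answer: $\frac{1061071}{93464} \approx 11.353$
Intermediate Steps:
$q{\left(M \right)} = -56$ ($q{\left(M \right)} = 2 - 58 = -56$)
$F{\left(l \right)} = 12 l$ ($F{\left(l \right)} = 4 l 3 \cdot 1 = 4 \cdot 3 l 1 = 12 l 1 = 12 l$)
$\frac{F{\left(-18 \right)}}{1669} - \frac{643}{q{\left(25 \right)}} = \frac{12 \left(-18\right)}{1669} - \frac{643}{-56} = \left(-216\right) \frac{1}{1669} - - \frac{643}{56} = - \frac{216}{1669} + \frac{643}{56} = \frac{1061071}{93464}$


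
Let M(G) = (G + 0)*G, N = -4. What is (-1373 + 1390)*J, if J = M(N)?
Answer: 272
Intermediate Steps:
M(G) = G² (M(G) = G*G = G²)
J = 16 (J = (-4)² = 16)
(-1373 + 1390)*J = (-1373 + 1390)*16 = 17*16 = 272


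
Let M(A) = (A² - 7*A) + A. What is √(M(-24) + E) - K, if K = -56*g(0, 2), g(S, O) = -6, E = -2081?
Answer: -336 + I*√1361 ≈ -336.0 + 36.892*I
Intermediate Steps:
M(A) = A² - 6*A
K = 336 (K = -56*(-6) = 336)
√(M(-24) + E) - K = √(-24*(-6 - 24) - 2081) - 1*336 = √(-24*(-30) - 2081) - 336 = √(720 - 2081) - 336 = √(-1361) - 336 = I*√1361 - 336 = -336 + I*√1361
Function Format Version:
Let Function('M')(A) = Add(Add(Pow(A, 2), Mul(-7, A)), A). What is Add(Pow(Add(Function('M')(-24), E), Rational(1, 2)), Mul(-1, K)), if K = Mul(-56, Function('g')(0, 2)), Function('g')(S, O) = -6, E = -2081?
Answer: Add(-336, Mul(I, Pow(1361, Rational(1, 2)))) ≈ Add(-336.00, Mul(36.892, I))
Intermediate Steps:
Function('M')(A) = Add(Pow(A, 2), Mul(-6, A))
K = 336 (K = Mul(-56, -6) = 336)
Add(Pow(Add(Function('M')(-24), E), Rational(1, 2)), Mul(-1, K)) = Add(Pow(Add(Mul(-24, Add(-6, -24)), -2081), Rational(1, 2)), Mul(-1, 336)) = Add(Pow(Add(Mul(-24, -30), -2081), Rational(1, 2)), -336) = Add(Pow(Add(720, -2081), Rational(1, 2)), -336) = Add(Pow(-1361, Rational(1, 2)), -336) = Add(Mul(I, Pow(1361, Rational(1, 2))), -336) = Add(-336, Mul(I, Pow(1361, Rational(1, 2))))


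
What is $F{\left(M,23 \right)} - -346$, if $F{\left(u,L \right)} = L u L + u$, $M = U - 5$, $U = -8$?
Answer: $-6544$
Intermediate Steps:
$M = -13$ ($M = -8 - 5 = -13$)
$F{\left(u,L \right)} = u + u L^{2}$ ($F{\left(u,L \right)} = u L^{2} + u = u + u L^{2}$)
$F{\left(M,23 \right)} - -346 = - 13 \left(1 + 23^{2}\right) - -346 = - 13 \left(1 + 529\right) + 346 = \left(-13\right) 530 + 346 = -6890 + 346 = -6544$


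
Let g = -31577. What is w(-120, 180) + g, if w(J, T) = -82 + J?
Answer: -31779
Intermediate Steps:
w(-120, 180) + g = (-82 - 120) - 31577 = -202 - 31577 = -31779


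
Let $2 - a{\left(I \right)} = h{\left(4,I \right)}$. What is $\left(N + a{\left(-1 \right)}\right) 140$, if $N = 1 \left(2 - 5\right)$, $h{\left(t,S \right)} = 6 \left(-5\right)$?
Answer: $4060$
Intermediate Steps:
$h{\left(t,S \right)} = -30$
$a{\left(I \right)} = 32$ ($a{\left(I \right)} = 2 - -30 = 2 + 30 = 32$)
$N = -3$ ($N = 1 \left(-3\right) = -3$)
$\left(N + a{\left(-1 \right)}\right) 140 = \left(-3 + 32\right) 140 = 29 \cdot 140 = 4060$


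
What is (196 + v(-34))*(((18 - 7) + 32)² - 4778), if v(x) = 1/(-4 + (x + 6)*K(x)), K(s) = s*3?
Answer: -1637290497/2852 ≈ -5.7409e+5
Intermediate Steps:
K(s) = 3*s
v(x) = 1/(-4 + 3*x*(6 + x)) (v(x) = 1/(-4 + (x + 6)*(3*x)) = 1/(-4 + (6 + x)*(3*x)) = 1/(-4 + 3*x*(6 + x)))
(196 + v(-34))*(((18 - 7) + 32)² - 4778) = (196 + 1/(-4 + 3*(-34)² + 18*(-34)))*(((18 - 7) + 32)² - 4778) = (196 + 1/(-4 + 3*1156 - 612))*((11 + 32)² - 4778) = (196 + 1/(-4 + 3468 - 612))*(43² - 4778) = (196 + 1/2852)*(1849 - 4778) = (196 + 1/2852)*(-2929) = (558993/2852)*(-2929) = -1637290497/2852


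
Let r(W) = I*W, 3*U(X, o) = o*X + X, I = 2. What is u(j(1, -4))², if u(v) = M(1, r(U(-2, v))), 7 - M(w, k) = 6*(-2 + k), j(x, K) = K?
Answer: 25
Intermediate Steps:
U(X, o) = X/3 + X*o/3 (U(X, o) = (o*X + X)/3 = (X*o + X)/3 = (X + X*o)/3 = X/3 + X*o/3)
r(W) = 2*W
M(w, k) = 19 - 6*k (M(w, k) = 7 - 6*(-2 + k) = 7 - (-12 + 6*k) = 7 + (12 - 6*k) = 19 - 6*k)
u(v) = 27 + 8*v (u(v) = 19 - 12*(⅓)*(-2)*(1 + v) = 19 - 12*(-⅔ - 2*v/3) = 19 - 6*(-4/3 - 4*v/3) = 19 + (8 + 8*v) = 27 + 8*v)
u(j(1, -4))² = (27 + 8*(-4))² = (27 - 32)² = (-5)² = 25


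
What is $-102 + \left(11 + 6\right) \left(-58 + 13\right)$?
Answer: $-867$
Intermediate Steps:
$-102 + \left(11 + 6\right) \left(-58 + 13\right) = -102 + 17 \left(-45\right) = -102 - 765 = -867$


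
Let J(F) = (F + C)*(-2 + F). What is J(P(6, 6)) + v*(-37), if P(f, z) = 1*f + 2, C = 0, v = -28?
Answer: 1084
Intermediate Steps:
P(f, z) = 2 + f (P(f, z) = f + 2 = 2 + f)
J(F) = F*(-2 + F) (J(F) = (F + 0)*(-2 + F) = F*(-2 + F))
J(P(6, 6)) + v*(-37) = (2 + 6)*(-2 + (2 + 6)) - 28*(-37) = 8*(-2 + 8) + 1036 = 8*6 + 1036 = 48 + 1036 = 1084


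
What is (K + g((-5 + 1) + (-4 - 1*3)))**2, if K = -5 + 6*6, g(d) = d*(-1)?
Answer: 1764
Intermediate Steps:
g(d) = -d
K = 31 (K = -5 + 36 = 31)
(K + g((-5 + 1) + (-4 - 1*3)))**2 = (31 - ((-5 + 1) + (-4 - 1*3)))**2 = (31 - (-4 + (-4 - 3)))**2 = (31 - (-4 - 7))**2 = (31 - 1*(-11))**2 = (31 + 11)**2 = 42**2 = 1764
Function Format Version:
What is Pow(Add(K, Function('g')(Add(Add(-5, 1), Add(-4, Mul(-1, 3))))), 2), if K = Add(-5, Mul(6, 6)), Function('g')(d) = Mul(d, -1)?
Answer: 1764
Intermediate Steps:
Function('g')(d) = Mul(-1, d)
K = 31 (K = Add(-5, 36) = 31)
Pow(Add(K, Function('g')(Add(Add(-5, 1), Add(-4, Mul(-1, 3))))), 2) = Pow(Add(31, Mul(-1, Add(Add(-5, 1), Add(-4, Mul(-1, 3))))), 2) = Pow(Add(31, Mul(-1, Add(-4, Add(-4, -3)))), 2) = Pow(Add(31, Mul(-1, Add(-4, -7))), 2) = Pow(Add(31, Mul(-1, -11)), 2) = Pow(Add(31, 11), 2) = Pow(42, 2) = 1764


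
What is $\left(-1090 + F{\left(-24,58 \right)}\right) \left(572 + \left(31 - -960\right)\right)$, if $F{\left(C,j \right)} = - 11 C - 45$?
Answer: $-1361373$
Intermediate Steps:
$F{\left(C,j \right)} = -45 - 11 C$
$\left(-1090 + F{\left(-24,58 \right)}\right) \left(572 + \left(31 - -960\right)\right) = \left(-1090 - -219\right) \left(572 + \left(31 - -960\right)\right) = \left(-1090 + \left(-45 + 264\right)\right) \left(572 + \left(31 + 960\right)\right) = \left(-1090 + 219\right) \left(572 + 991\right) = \left(-871\right) 1563 = -1361373$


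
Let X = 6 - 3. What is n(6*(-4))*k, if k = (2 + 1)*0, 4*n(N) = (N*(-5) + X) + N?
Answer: 0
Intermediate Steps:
X = 3
n(N) = ¾ - N (n(N) = ((N*(-5) + 3) + N)/4 = ((-5*N + 3) + N)/4 = ((3 - 5*N) + N)/4 = (3 - 4*N)/4 = ¾ - N)
k = 0 (k = 3*0 = 0)
n(6*(-4))*k = (¾ - 6*(-4))*0 = (¾ - 1*(-24))*0 = (¾ + 24)*0 = (99/4)*0 = 0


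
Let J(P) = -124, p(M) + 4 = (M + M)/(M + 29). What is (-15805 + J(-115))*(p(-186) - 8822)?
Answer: 22066602990/157 ≈ 1.4055e+8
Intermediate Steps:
p(M) = -4 + 2*M/(29 + M) (p(M) = -4 + (M + M)/(M + 29) = -4 + (2*M)/(29 + M) = -4 + 2*M/(29 + M))
(-15805 + J(-115))*(p(-186) - 8822) = (-15805 - 124)*(2*(-58 - 1*(-186))/(29 - 186) - 8822) = -15929*(2*(-58 + 186)/(-157) - 8822) = -15929*(2*(-1/157)*128 - 8822) = -15929*(-256/157 - 8822) = -15929*(-1385310/157) = 22066602990/157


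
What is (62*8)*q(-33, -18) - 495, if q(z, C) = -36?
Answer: -18351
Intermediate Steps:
(62*8)*q(-33, -18) - 495 = (62*8)*(-36) - 495 = 496*(-36) - 495 = -17856 - 495 = -18351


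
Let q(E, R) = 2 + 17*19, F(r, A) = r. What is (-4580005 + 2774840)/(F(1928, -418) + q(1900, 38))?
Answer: -1805165/2253 ≈ -801.23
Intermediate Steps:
q(E, R) = 325 (q(E, R) = 2 + 323 = 325)
(-4580005 + 2774840)/(F(1928, -418) + q(1900, 38)) = (-4580005 + 2774840)/(1928 + 325) = -1805165/2253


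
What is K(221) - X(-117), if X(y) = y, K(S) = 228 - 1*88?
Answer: 257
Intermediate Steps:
K(S) = 140 (K(S) = 228 - 88 = 140)
K(221) - X(-117) = 140 - 1*(-117) = 140 + 117 = 257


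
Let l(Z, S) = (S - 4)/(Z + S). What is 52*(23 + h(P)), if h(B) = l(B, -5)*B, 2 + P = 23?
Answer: 2327/4 ≈ 581.75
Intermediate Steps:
P = 21 (P = -2 + 23 = 21)
l(Z, S) = (-4 + S)/(S + Z)
h(B) = -9*B/(-5 + B) (h(B) = ((-4 - 5)/(-5 + B))*B = (-9/(-5 + B))*B = -9*B/(-5 + B))
52*(23 + h(P)) = 52*(23 - 9*21/(-5 + 21)) = 52*(23 - 9*21/16) = 52*(23 - 9*21*1/16) = 52*(23 - 189/16) = 52*(179/16) = 2327/4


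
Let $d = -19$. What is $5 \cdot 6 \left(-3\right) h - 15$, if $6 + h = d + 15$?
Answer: $885$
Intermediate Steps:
$h = -10$ ($h = -6 + \left(-19 + 15\right) = -6 - 4 = -10$)
$5 \cdot 6 \left(-3\right) h - 15 = 5 \cdot 6 \left(-3\right) \left(-10\right) - 15 = 30 \left(-3\right) \left(-10\right) - 15 = \left(-90\right) \left(-10\right) - 15 = 900 - 15 = 885$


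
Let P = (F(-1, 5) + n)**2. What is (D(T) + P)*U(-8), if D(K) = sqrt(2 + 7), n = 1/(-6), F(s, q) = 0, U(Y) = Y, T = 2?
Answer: -218/9 ≈ -24.222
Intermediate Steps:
n = -1/6 (n = 1*(-1/6) = -1/6 ≈ -0.16667)
D(K) = 3 (D(K) = sqrt(9) = 3)
P = 1/36 (P = (0 - 1/6)**2 = (-1/6)**2 = 1/36 ≈ 0.027778)
(D(T) + P)*U(-8) = (3 + 1/36)*(-8) = (109/36)*(-8) = -218/9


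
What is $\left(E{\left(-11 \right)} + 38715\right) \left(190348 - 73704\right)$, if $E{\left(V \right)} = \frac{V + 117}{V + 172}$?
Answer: $\frac{727067830324}{161} \approx 4.5159 \cdot 10^{9}$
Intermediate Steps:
$E{\left(V \right)} = \frac{117 + V}{172 + V}$
$\left(E{\left(-11 \right)} + 38715\right) \left(190348 - 73704\right) = \left(\frac{117 - 11}{172 - 11} + 38715\right) \left(190348 - 73704\right) = \left(\frac{1}{161} \cdot 106 + 38715\right) 116644 = \left(\frac{106}{161} + 38715\right) 116644 = \frac{6233221}{161} \cdot 116644 = \frac{727067830324}{161}$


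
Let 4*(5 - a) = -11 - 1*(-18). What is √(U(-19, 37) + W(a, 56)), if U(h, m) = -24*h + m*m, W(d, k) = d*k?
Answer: 3*√223 ≈ 44.800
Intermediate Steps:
a = 13/4 (a = 5 - (-11 - 1*(-18))/4 = 5 - (-11 + 18)/4 = 5 - ¼*7 = 5 - 7/4 = 13/4 ≈ 3.2500)
U(h, m) = m² - 24*h (U(h, m) = -24*h + m² = m² - 24*h)
√(U(-19, 37) + W(a, 56)) = √((37² - 24*(-19)) + (13/4)*56) = √((1369 + 456) + 182) = √(1825 + 182) = √2007 = 3*√223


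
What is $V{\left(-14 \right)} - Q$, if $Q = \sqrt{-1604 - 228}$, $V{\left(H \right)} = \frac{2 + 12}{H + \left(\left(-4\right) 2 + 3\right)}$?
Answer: $- \frac{14}{19} - 2 i \sqrt{458} \approx -0.73684 - 42.802 i$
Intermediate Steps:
$V{\left(H \right)} = \frac{14}{-5 + H}$ ($V{\left(H \right)} = \frac{14}{H + \left(-8 + 3\right)} = \frac{14}{H - 5} = \frac{14}{-5 + H}$)
$Q = 2 i \sqrt{458}$ ($Q = \sqrt{-1832} = 2 i \sqrt{458} \approx 42.802 i$)
$V{\left(-14 \right)} - Q = \frac{14}{-5 - 14} - 2 i \sqrt{458} = \frac{14}{-19} - 2 i \sqrt{458} = 14 \left(- \frac{1}{19}\right) - 2 i \sqrt{458} = - \frac{14}{19} - 2 i \sqrt{458}$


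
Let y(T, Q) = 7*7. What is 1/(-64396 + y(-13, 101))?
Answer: -1/64347 ≈ -1.5541e-5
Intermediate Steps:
y(T, Q) = 49
1/(-64396 + y(-13, 101)) = 1/(-64396 + 49) = 1/(-64347) = -1/64347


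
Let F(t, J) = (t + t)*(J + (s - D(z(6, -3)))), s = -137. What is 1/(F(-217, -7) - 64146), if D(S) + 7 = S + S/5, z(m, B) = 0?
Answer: -1/4688 ≈ -0.00021331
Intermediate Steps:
D(S) = -7 + 6*S/5 (D(S) = -7 + (S + S/5) = -7 + 6*S/5)
F(t, J) = 2*t*(-130 + J) (F(t, J) = (t + t)*(J + (-137 - (-7 + (6/5)*0))) = (2*t)*(J + (-137 - (-7 + 0))) = (2*t)*(J + (-137 - 1*(-7))) = (2*t)*(J + (-137 + 7)) = (2*t)*(J - 130) = (2*t)*(-130 + J) = 2*t*(-130 + J))
1/(F(-217, -7) - 64146) = 1/(2*(-217)*(-130 - 7) - 64146) = 1/(2*(-217)*(-137) - 64146) = 1/(59458 - 64146) = 1/(-4688) = -1/4688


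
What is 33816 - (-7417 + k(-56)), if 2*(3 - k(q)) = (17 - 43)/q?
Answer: 2308893/56 ≈ 41230.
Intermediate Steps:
k(q) = 3 + 13/q (k(q) = 3 - (17 - 43)/(2*q) = 3 - (-13)/q = 3 + 13/q)
33816 - (-7417 + k(-56)) = 33816 - (-7417 + (3 + 13/(-56))) = 33816 - (-7417 + (3 + 13*(-1/56))) = 33816 - (-7417 + (3 - 13/56)) = 33816 - (-7417 + 155/56) = 33816 - 1*(-415197/56) = 33816 + 415197/56 = 2308893/56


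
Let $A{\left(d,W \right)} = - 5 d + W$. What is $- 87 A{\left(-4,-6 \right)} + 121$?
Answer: $-1097$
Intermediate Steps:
$A{\left(d,W \right)} = W - 5 d$
$- 87 A{\left(-4,-6 \right)} + 121 = - 87 \left(-6 - -20\right) + 121 = - 87 \left(-6 + 20\right) + 121 = \left(-87\right) 14 + 121 = -1218 + 121 = -1097$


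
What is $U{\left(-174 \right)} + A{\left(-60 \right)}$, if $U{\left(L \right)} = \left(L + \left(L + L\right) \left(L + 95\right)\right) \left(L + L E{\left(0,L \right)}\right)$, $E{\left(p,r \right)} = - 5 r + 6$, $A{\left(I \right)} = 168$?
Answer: $-4168671996$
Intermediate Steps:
$E{\left(p,r \right)} = 6 - 5 r$
$U{\left(L \right)} = \left(L + L \left(6 - 5 L\right)\right) \left(L + 2 L \left(95 + L\right)\right)$ ($U{\left(L \right)} = \left(L + \left(L + L\right) \left(L + 95\right)\right) \left(L + L \left(6 - 5 L\right)\right) = \left(L + 2 L \left(95 + L\right)\right) \left(L + L \left(6 - 5 L\right)\right) = \left(L + L \left(6 - 5 L\right)\right) \left(L + 2 L \left(95 + L\right)\right)$)
$U{\left(-174 \right)} + A{\left(-60 \right)} = \left(-174\right)^{2} \left(1337 - -163734 - 10 \left(-174\right)^{2}\right) + 168 = 30276 \left(1337 + 163734 - 302760\right) + 168 = 30276 \left(-137689\right) + 168 = -4168672164 + 168 = -4168671996$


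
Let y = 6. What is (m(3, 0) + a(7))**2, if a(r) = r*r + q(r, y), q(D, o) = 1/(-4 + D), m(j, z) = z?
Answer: 21904/9 ≈ 2433.8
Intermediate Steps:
a(r) = r**2 + 1/(-4 + r) (a(r) = r*r + 1/(-4 + r) = r**2 + 1/(-4 + r))
(m(3, 0) + a(7))**2 = (0 + (1 + 7**2*(-4 + 7))/(-4 + 7))**2 = (0 + (1 + 49*3)/3)**2 = (0 + (1 + 147)/3)**2 = (0 + (1/3)*148)**2 = (0 + 148/3)**2 = (148/3)**2 = 21904/9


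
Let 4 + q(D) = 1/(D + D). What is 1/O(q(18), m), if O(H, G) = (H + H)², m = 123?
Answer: 324/20449 ≈ 0.015844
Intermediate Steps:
q(D) = -4 + 1/(2*D) (q(D) = -4 + 1/(D + D) = -4 + 1/(2*D))
O(H, G) = 4*H² (O(H, G) = (2*H)² = 4*H²)
1/O(q(18), m) = 1/(4*(-4 + (½)/18)²) = 1/(4*(-4 + (½)*(1/18))²) = 1/(4*(-4 + 1/36)²) = 1/(4*(-143/36)²) = 1/(4*(20449/1296)) = 1/(20449/324) = 324/20449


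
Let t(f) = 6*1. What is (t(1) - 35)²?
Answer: 841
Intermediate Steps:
t(f) = 6
(t(1) - 35)² = (6 - 35)² = (-29)² = 841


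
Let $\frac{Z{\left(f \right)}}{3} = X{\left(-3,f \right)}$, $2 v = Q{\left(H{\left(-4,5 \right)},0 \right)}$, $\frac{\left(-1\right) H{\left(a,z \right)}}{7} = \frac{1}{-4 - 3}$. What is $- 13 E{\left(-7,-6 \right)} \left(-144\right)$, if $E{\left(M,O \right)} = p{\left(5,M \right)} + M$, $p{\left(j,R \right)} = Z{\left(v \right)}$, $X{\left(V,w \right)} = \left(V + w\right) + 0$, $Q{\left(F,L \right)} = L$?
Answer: $-29952$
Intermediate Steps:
$H{\left(a,z \right)} = 1$ ($H{\left(a,z \right)} = - \frac{7}{-4 - 3} = - \frac{7}{-7} = \left(-7\right) \left(- \frac{1}{7}\right) = 1$)
$X{\left(V,w \right)} = V + w$
$v = 0$ ($v = \frac{1}{2} \cdot 0 = 0$)
$Z{\left(f \right)} = -9 + 3 f$ ($Z{\left(f \right)} = 3 \left(-3 + f\right) = -9 + 3 f$)
$p{\left(j,R \right)} = -9$ ($p{\left(j,R \right)} = -9 + 3 \cdot 0 = -9 + 0 = -9$)
$E{\left(M,O \right)} = -9 + M$
$- 13 E{\left(-7,-6 \right)} \left(-144\right) = - 13 \left(-9 - 7\right) \left(-144\right) = \left(-13\right) \left(-16\right) \left(-144\right) = 208 \left(-144\right) = -29952$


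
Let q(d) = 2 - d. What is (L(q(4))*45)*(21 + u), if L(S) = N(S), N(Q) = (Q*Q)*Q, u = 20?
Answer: -14760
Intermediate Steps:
N(Q) = Q**3 (N(Q) = Q**2*Q = Q**3)
L(S) = S**3
(L(q(4))*45)*(21 + u) = ((2 - 1*4)**3*45)*(21 + 20) = ((2 - 4)**3*45)*41 = ((-2)**3*45)*41 = -8*45*41 = -360*41 = -14760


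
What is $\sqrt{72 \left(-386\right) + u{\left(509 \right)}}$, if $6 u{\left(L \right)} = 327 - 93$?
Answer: $29 i \sqrt{33} \approx 166.59 i$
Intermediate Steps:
$u{\left(L \right)} = 39$ ($u{\left(L \right)} = \frac{327 - 93}{6} = \frac{1}{6} \cdot 234 = 39$)
$\sqrt{72 \left(-386\right) + u{\left(509 \right)}} = \sqrt{72 \left(-386\right) + 39} = \sqrt{-27792 + 39} = \sqrt{-27753} = 29 i \sqrt{33}$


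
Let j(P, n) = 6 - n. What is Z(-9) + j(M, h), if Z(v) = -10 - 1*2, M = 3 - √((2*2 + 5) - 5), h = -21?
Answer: 15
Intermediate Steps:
M = 1 (M = 3 - √((4 + 5) - 5) = 3 - √(9 - 5) = 3 - √4 = 3 - 1*2 = 3 - 2 = 1)
Z(v) = -12 (Z(v) = -10 - 2 = -12)
Z(-9) + j(M, h) = -12 + (6 - 1*(-21)) = -12 + (6 + 21) = -12 + 27 = 15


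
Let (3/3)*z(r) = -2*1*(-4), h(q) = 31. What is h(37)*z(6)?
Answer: 248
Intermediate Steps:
z(r) = 8 (z(r) = -2*1*(-4) = -2*(-4) = 8)
h(37)*z(6) = 31*8 = 248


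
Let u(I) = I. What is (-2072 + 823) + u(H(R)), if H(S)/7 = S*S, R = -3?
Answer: -1186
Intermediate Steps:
H(S) = 7*S**2 (H(S) = 7*(S*S) = 7*S**2)
(-2072 + 823) + u(H(R)) = (-2072 + 823) + 7*(-3)**2 = -1249 + 7*9 = -1249 + 63 = -1186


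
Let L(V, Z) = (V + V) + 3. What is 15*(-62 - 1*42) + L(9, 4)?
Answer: -1539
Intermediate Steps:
L(V, Z) = 3 + 2*V (L(V, Z) = 2*V + 3 = 3 + 2*V)
15*(-62 - 1*42) + L(9, 4) = 15*(-62 - 1*42) + (3 + 2*9) = 15*(-62 - 42) + (3 + 18) = 15*(-104) + 21 = -1560 + 21 = -1539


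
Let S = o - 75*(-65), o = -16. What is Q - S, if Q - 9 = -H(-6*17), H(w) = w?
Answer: -4748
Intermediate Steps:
Q = 111 (Q = 9 - (-6)*17 = 9 - 1*(-102) = 9 + 102 = 111)
S = 4859 (S = -16 - 75*(-65) = -16 + 4875 = 4859)
Q - S = 111 - 1*4859 = 111 - 4859 = -4748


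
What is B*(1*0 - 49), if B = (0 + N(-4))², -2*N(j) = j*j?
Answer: -3136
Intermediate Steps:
N(j) = -j²/2 (N(j) = -j*j/2 = -j²/2)
B = 64 (B = (0 - ½*(-4)²)² = (0 - ½*16)² = (0 - 8)² = (-8)² = 64)
B*(1*0 - 49) = 64*(1*0 - 49) = 64*(0 - 49) = 64*(-49) = -3136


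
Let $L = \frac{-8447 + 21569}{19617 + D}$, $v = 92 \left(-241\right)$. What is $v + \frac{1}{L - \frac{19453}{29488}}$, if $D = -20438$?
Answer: $- \frac{8933399028876}{402912449} \approx -22172.0$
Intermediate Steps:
$v = -22172$
$L = - \frac{13122}{821}$ ($L = \frac{-8447 + 21569}{19617 - 20438} = \frac{13122}{-821} = 13122 \left(- \frac{1}{821}\right) = - \frac{13122}{821} \approx -15.983$)
$v + \frac{1}{L - \frac{19453}{29488}} = -22172 + \frac{1}{- \frac{13122}{821} - \frac{19453}{29488}} = -22172 + \frac{1}{- \frac{402912449}{24209648}} = -22172 - \frac{24209648}{402912449} = - \frac{8933399028876}{402912449}$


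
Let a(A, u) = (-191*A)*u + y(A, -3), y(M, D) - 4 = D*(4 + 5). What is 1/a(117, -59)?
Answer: 1/1318450 ≈ 7.5847e-7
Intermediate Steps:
y(M, D) = 4 + 9*D (y(M, D) = 4 + D*(4 + 5) = 4 + D*9 = 4 + 9*D)
a(A, u) = -23 - 191*A*u (a(A, u) = (-191*A)*u + (4 + 9*(-3)) = -191*A*u + (4 - 27) = -191*A*u - 23 = -23 - 191*A*u)
1/a(117, -59) = 1/(-23 - 191*117*(-59)) = 1/(-23 + 1318473) = 1/1318450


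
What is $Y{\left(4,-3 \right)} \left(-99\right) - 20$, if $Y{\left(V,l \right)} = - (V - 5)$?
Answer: $-119$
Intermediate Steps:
$Y{\left(V,l \right)} = 5 - V$ ($Y{\left(V,l \right)} = - (V - 5) = - (-5 + V) = 5 - V$)
$Y{\left(4,-3 \right)} \left(-99\right) - 20 = \left(5 - 4\right) \left(-99\right) - 20 = 1 \left(-99\right) - 20 = -99 - 20 = -119$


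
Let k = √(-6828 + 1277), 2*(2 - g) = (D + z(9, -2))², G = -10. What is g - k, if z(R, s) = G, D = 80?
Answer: -2448 - I*√5551 ≈ -2448.0 - 74.505*I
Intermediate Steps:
z(R, s) = -10
g = -2448 (g = 2 - (80 - 10)²/2 = 2 - ½*70² = 2 - ½*4900 = 2 - 2450 = -2448)
k = I*√5551 (k = √(-5551) = I*√5551 ≈ 74.505*I)
g - k = -2448 - I*√5551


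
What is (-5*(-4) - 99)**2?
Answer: 6241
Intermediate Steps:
(-5*(-4) - 99)**2 = (20 - 99)**2 = (-79)**2 = 6241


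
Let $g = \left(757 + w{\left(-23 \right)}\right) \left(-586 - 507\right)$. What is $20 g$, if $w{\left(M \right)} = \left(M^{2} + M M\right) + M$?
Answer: $-39173120$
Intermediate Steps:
$w{\left(M \right)} = M + 2 M^{2}$ ($w{\left(M \right)} = \left(M^{2} + M^{2}\right) + M = 2 M^{2} + M = M + 2 M^{2}$)
$g = -1958656$ ($g = \left(757 - 23 \left(1 + 2 \left(-23\right)\right)\right) \left(-586 - 507\right) = \left(757 - 23 \left(1 - 46\right)\right) \left(-1093\right) = \left(757 - -1035\right) \left(-1093\right) = \left(757 + 1035\right) \left(-1093\right) = 1792 \left(-1093\right) = -1958656$)
$20 g = 20 \left(-1958656\right) = -39173120$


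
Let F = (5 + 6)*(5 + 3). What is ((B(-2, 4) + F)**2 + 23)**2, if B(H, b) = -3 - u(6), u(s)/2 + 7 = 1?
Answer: 88962624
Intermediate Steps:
u(s) = -12 (u(s) = -14 + 2*1 = -14 + 2 = -12)
B(H, b) = 9 (B(H, b) = -3 - 1*(-12) = -3 + 12 = 9)
F = 88 (F = 11*8 = 88)
((B(-2, 4) + F)**2 + 23)**2 = ((9 + 88)**2 + 23)**2 = (97**2 + 23)**2 = (9409 + 23)**2 = 9432**2 = 88962624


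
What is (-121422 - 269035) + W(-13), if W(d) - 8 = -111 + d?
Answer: -390573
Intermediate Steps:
W(d) = -103 + d (W(d) = 8 + (-111 + d) = -103 + d)
(-121422 - 269035) + W(-13) = (-121422 - 269035) + (-103 - 13) = -390457 - 116 = -390573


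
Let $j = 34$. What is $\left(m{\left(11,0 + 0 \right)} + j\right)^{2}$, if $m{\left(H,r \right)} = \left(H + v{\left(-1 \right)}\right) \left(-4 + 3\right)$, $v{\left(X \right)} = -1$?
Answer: $576$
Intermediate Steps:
$m{\left(H,r \right)} = 1 - H$ ($m{\left(H,r \right)} = \left(H - 1\right) \left(-4 + 3\right) = \left(-1 + H\right) \left(-1\right) = 1 - H$)
$\left(m{\left(11,0 + 0 \right)} + j\right)^{2} = \left(\left(1 - 11\right) + 34\right)^{2} = \left(-10 + 34\right)^{2} = 24^{2} = 576$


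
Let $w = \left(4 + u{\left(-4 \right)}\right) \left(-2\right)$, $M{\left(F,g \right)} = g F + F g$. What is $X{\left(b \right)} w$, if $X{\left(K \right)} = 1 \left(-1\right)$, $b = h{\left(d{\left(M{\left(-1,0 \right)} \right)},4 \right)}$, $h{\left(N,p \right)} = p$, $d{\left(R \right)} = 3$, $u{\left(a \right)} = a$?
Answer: $0$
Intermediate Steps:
$M{\left(F,g \right)} = 2 F g$ ($M{\left(F,g \right)} = F g + F g = 2 F g$)
$b = 4$
$X{\left(K \right)} = -1$
$w = 0$ ($w = \left(4 - 4\right) \left(-2\right) = 0 \left(-2\right) = 0$)
$X{\left(b \right)} w = \left(-1\right) 0 = 0$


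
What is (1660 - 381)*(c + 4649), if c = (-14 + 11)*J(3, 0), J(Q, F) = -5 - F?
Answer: 5965256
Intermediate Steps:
c = 15 (c = (-14 + 11)*(-5 - 1*0) = -3*(-5 + 0) = -3*(-5) = 15)
(1660 - 381)*(c + 4649) = (1660 - 381)*(15 + 4649) = 1279*4664 = 5965256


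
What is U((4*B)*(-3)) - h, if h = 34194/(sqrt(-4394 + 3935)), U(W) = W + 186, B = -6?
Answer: 258 + 11398*I*sqrt(51)/51 ≈ 258.0 + 1596.0*I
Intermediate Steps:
U(W) = 186 + W
h = -11398*I*sqrt(51)/51 (h = 34194/(sqrt(-459)) = 34194/((3*I*sqrt(51))) = 34194*(-I*sqrt(51)/153) = -11398*I*sqrt(51)/51 ≈ -1596.0*I)
U((4*B)*(-3)) - h = (186 + (4*(-6))*(-3)) - (-11398)*I*sqrt(51)/51 = (186 - 24*(-3)) + 11398*I*sqrt(51)/51 = (186 + 72) + 11398*I*sqrt(51)/51 = 258 + 11398*I*sqrt(51)/51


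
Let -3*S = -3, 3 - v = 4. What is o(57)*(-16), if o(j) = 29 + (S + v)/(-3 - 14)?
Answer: -464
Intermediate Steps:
v = -1 (v = 3 - 1*4 = 3 - 4 = -1)
S = 1 (S = -⅓*(-3) = 1)
o(j) = 29 (o(j) = 29 + (1 - 1)/(-3 - 14) = 29 + 0/(-17) = 29 + 0*(-1/17) = 29 + 0 = 29)
o(57)*(-16) = 29*(-16) = -464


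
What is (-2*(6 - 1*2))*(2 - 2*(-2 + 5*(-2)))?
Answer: -208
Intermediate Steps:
(-2*(6 - 1*2))*(2 - 2*(-2 + 5*(-2))) = (-2*(6 - 2))*(2 - 2*(-2 - 10)) = (-2*4)*(2 - 2*(-12)) = -8*(2 + 24) = -8*26 = -208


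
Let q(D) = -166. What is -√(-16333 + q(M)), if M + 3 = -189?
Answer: -I*√16499 ≈ -128.45*I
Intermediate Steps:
M = -192 (M = -3 - 189 = -192)
-√(-16333 + q(M)) = -√(-16333 - 166) = -√(-16499) = -I*√16499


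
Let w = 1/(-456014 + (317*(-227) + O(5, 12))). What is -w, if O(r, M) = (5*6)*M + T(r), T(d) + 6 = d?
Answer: 1/527614 ≈ 1.8953e-6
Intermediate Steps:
T(d) = -6 + d
O(r, M) = -6 + r + 30*M (O(r, M) = (5*6)*M + (-6 + r) = 30*M + (-6 + r) = -6 + r + 30*M)
w = -1/527614 (w = 1/(-456014 + (317*(-227) + (-6 + 5 + 30*12))) = 1/(-456014 + (-71959 + (-6 + 5 + 360))) = 1/(-456014 + (-71959 + 359)) = 1/(-456014 - 71600) = 1/(-527614) = -1/527614 ≈ -1.8953e-6)
-w = -1*(-1/527614) = 1/527614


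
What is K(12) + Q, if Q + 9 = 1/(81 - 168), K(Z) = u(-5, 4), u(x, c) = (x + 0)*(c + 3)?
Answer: -3829/87 ≈ -44.011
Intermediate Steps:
u(x, c) = x*(3 + c)
K(Z) = -35 (K(Z) = -5*(3 + 4) = -5*7 = -35)
Q = -784/87 (Q = -9 + 1/(81 - 168) = -9 + 1/(-87) = -9 - 1/87 = -784/87 ≈ -9.0115)
K(12) + Q = -35 - 784/87 = -3829/87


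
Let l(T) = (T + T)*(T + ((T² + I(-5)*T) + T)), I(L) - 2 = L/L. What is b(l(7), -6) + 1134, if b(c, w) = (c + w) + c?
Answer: 3480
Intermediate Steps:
I(L) = 3 (I(L) = 2 + L/L = 2 + 1 = 3)
l(T) = 2*T*(T² + 5*T) (l(T) = (T + T)*(T + ((T² + 3*T) + T)) = (2*T)*(T + (T² + 4*T)) = (2*T)*(T² + 5*T) = 2*T*(T² + 5*T))
b(c, w) = w + 2*c
b(l(7), -6) + 1134 = (-6 + 2*(2*7²*(5 + 7))) + 1134 = (-6 + 2*(2*49*12)) + 1134 = (-6 + 2*1176) + 1134 = (-6 + 2352) + 1134 = 2346 + 1134 = 3480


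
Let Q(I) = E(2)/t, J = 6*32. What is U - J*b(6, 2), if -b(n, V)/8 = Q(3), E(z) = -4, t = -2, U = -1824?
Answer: 1248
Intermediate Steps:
J = 192
Q(I) = 2 (Q(I) = -4/(-2) = -4*(-1/2) = 2)
b(n, V) = -16 (b(n, V) = -8*2 = -16)
U - J*b(6, 2) = -1824 - 192*(-16) = -1824 - 1*(-3072) = -1824 + 3072 = 1248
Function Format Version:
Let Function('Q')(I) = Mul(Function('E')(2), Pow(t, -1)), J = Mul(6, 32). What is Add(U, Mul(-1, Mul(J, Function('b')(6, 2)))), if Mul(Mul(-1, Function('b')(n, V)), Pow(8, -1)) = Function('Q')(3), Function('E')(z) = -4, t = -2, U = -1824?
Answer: 1248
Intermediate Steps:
J = 192
Function('Q')(I) = 2 (Function('Q')(I) = Mul(-4, Pow(-2, -1)) = Mul(-4, Rational(-1, 2)) = 2)
Function('b')(n, V) = -16 (Function('b')(n, V) = Mul(-8, 2) = -16)
Add(U, Mul(-1, Mul(J, Function('b')(6, 2)))) = Add(-1824, Mul(-1, Mul(192, -16))) = Add(-1824, Mul(-1, -3072)) = Add(-1824, 3072) = 1248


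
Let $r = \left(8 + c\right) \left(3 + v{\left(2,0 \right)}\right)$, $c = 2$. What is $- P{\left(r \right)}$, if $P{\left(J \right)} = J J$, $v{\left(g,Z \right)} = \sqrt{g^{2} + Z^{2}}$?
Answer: $-2500$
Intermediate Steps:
$v{\left(g,Z \right)} = \sqrt{Z^{2} + g^{2}}$
$r = 50$ ($r = \left(8 + 2\right) \left(3 + \sqrt{0^{2} + 2^{2}}\right) = 10 \left(3 + \sqrt{0 + 4}\right) = 10 \left(3 + \sqrt{4}\right) = 10 \left(3 + 2\right) = 10 \cdot 5 = 50$)
$P{\left(J \right)} = J^{2}$
$- P{\left(r \right)} = - 50^{2} = \left(-1\right) 2500 = -2500$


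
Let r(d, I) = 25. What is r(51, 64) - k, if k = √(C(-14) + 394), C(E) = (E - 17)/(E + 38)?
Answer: 25 - 5*√2262/12 ≈ 5.1831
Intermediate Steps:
C(E) = (-17 + E)/(38 + E)
k = 5*√2262/12 (k = √((-17 - 14)/(38 - 14) + 394) = √(-31/24 + 394) = √(9425/24) = 5*√2262/12 ≈ 19.817)
r(51, 64) - k = 25 - 5*√2262/12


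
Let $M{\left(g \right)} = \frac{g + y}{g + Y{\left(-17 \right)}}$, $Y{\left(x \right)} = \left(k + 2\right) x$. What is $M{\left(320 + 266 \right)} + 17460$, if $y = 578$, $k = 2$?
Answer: $\frac{4522722}{259} \approx 17462.0$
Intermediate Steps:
$Y{\left(x \right)} = 4 x$ ($Y{\left(x \right)} = \left(2 + 2\right) x = 4 x$)
$M{\left(g \right)} = \frac{578 + g}{-68 + g}$ ($M{\left(g \right)} = \frac{g + 578}{g + 4 \left(-17\right)} = \frac{578 + g}{g - 68} = \frac{578 + g}{-68 + g}$)
$M{\left(320 + 266 \right)} + 17460 = \frac{578 + \left(320 + 266\right)}{-68 + \left(320 + 266\right)} + 17460 = \frac{578 + 586}{-68 + 586} + 17460 = \frac{1}{518} \cdot 1164 + 17460 = \frac{582}{259} + 17460 = \frac{4522722}{259}$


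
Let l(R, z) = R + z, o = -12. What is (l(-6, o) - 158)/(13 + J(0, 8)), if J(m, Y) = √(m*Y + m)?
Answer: -176/13 ≈ -13.538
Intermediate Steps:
J(m, Y) = √(m + Y*m) (J(m, Y) = √(Y*m + m) = √(m + Y*m))
(l(-6, o) - 158)/(13 + J(0, 8)) = ((-6 - 12) - 158)/(13 + √(0*(1 + 8))) = (-18 - 158)/(13 + √(0*9)) = -176/(13 + √0) = -176/(13 + 0) = -176/13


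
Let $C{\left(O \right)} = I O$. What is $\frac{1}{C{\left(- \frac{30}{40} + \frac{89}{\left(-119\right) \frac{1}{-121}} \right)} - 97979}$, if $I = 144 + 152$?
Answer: $- \frac{119}{8498295} \approx -1.4003 \cdot 10^{-5}$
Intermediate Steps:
$I = 296$
$C{\left(O \right)} = 296 O$
$\frac{1}{C{\left(- \frac{30}{40} + \frac{89}{\left(-119\right) \frac{1}{-121}} \right)} - 97979} = \frac{1}{296 \left(- \frac{30}{40} + \frac{89}{\left(-119\right) \frac{1}{-121}}\right) - 97979} = \frac{1}{296 \left(\left(-30\right) \frac{1}{40} + \frac{89}{\left(-119\right) \left(- \frac{1}{121}\right)}\right) - 97979} = \frac{1}{296 \left(- \frac{3}{4} + \frac{89}{\frac{119}{121}}\right) - 97979} = \frac{1}{296 \left(- \frac{3}{4} + 89 \cdot \frac{121}{119}\right) - 97979} = \frac{1}{296 \left(- \frac{3}{4} + \frac{10769}{119}\right) - 97979} = \frac{1}{296 \cdot \frac{42719}{476} - 97979} = \frac{1}{\frac{3161206}{119} - 97979} = \frac{1}{- \frac{8498295}{119}} = - \frac{119}{8498295}$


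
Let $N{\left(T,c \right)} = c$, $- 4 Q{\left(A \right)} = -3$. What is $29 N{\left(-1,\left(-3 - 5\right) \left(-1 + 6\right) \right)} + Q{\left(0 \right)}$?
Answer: $- \frac{4637}{4} \approx -1159.3$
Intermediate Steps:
$Q{\left(A \right)} = \frac{3}{4}$ ($Q{\left(A \right)} = \left(- \frac{1}{4}\right) \left(-3\right) = \frac{3}{4}$)
$29 N{\left(-1,\left(-3 - 5\right) \left(-1 + 6\right) \right)} + Q{\left(0 \right)} = 29 \left(-3 - 5\right) \left(-1 + 6\right) + \frac{3}{4} = 29 \left(\left(-8\right) 5\right) + \frac{3}{4} = 29 \left(-40\right) + \frac{3}{4} = -1160 + \frac{3}{4} = - \frac{4637}{4}$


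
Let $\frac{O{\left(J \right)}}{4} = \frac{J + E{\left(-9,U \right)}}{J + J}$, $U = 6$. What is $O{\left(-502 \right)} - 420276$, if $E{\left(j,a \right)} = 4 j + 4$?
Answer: $- \frac{105488742}{251} \approx -4.2027 \cdot 10^{5}$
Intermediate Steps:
$E{\left(j,a \right)} = 4 + 4 j$
$O{\left(J \right)} = \frac{2 \left(-32 + J\right)}{J}$ ($O{\left(J \right)} = 4 \frac{J + \left(4 + 4 \left(-9\right)\right)}{J + J} = 4 \frac{J + \left(4 - 36\right)}{2 J} = 4 \left(J - 32\right) \frac{1}{2 J} = 4 \left(-32 + J\right) \frac{1}{2 J} = 4 \frac{-32 + J}{2 J} = \frac{2 \left(-32 + J\right)}{J}$)
$O{\left(-502 \right)} - 420276 = \left(2 - \frac{64}{-502}\right) - 420276 = \left(2 - - \frac{32}{251}\right) - 420276 = \left(2 + \frac{32}{251}\right) - 420276 = \frac{534}{251} - 420276 = - \frac{105488742}{251}$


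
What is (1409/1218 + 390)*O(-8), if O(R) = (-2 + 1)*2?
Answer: -476429/609 ≈ -782.31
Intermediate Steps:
O(R) = -2 (O(R) = -1*2 = -2)
(1409/1218 + 390)*O(-8) = (1409/1218 + 390)*(-2) = (476429/1218)*(-2) = -476429/609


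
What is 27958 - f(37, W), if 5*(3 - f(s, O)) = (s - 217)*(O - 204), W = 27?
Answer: 34327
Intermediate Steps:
f(s, O) = 3 - (-217 + s)*(-204 + O)/5 (f(s, O) = 3 - (s - 217)*(O - 204)/5 = 3 - (-217 + s)*(-204 + O)/5)
27958 - f(37, W) = 27958 - (-44253/5 + (204/5)*37 + (217/5)*27 - ⅕*27*37) = 27958 - (-44253/5 + 7548/5 + 5859/5 - 999/5) = 27958 - 1*(-6369) = 27958 + 6369 = 34327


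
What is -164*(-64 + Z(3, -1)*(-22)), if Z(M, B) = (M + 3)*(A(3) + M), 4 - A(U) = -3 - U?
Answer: 291920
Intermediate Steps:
A(U) = 7 + U (A(U) = 4 - (-3 - U) = 4 + (3 + U) = 7 + U)
Z(M, B) = (3 + M)*(10 + M) (Z(M, B) = (M + 3)*((7 + 3) + M) = (3 + M)*(10 + M))
-164*(-64 + Z(3, -1)*(-22)) = -164*(-64 + (30 + 3² + 13*3)*(-22)) = -164*(-64 + (30 + 9 + 39)*(-22)) = -164*(-64 + 78*(-22)) = -164*(-64 - 1716) = -164*(-1780) = 291920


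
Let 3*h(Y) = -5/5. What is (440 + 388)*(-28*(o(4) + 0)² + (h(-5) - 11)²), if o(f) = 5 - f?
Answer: 83168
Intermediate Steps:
h(Y) = -⅓ (h(Y) = (-5/5)/3 = (-5*⅕)/3 = (⅓)*(-1) = -⅓)
(440 + 388)*(-28*(o(4) + 0)² + (h(-5) - 11)²) = (440 + 388)*(-28*((5 - 1*4) + 0)² + (-⅓ - 11)²) = 828*(-28*((5 - 4) + 0)² + (-34/3)²) = 828*(-28*(1 + 0)² + 1156/9) = 828*(-28*1² + 1156/9) = 828*(-28*1 + 1156/9) = 828*(-28 + 1156/9) = 828*(904/9) = 83168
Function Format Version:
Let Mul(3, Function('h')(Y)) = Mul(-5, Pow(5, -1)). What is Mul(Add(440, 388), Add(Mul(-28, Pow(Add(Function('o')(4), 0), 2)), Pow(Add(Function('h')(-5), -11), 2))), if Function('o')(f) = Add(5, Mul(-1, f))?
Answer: 83168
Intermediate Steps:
Function('h')(Y) = Rational(-1, 3) (Function('h')(Y) = Mul(Rational(1, 3), Mul(-5, Pow(5, -1))) = Mul(Rational(1, 3), Mul(-5, Rational(1, 5))) = Mul(Rational(1, 3), -1) = Rational(-1, 3))
Mul(Add(440, 388), Add(Mul(-28, Pow(Add(Function('o')(4), 0), 2)), Pow(Add(Function('h')(-5), -11), 2))) = Mul(Add(440, 388), Add(Mul(-28, Pow(Add(Add(5, Mul(-1, 4)), 0), 2)), Pow(Add(Rational(-1, 3), -11), 2))) = Mul(828, Add(Mul(-28, Pow(Add(Add(5, -4), 0), 2)), Pow(Rational(-34, 3), 2))) = Mul(828, Add(Mul(-28, Pow(Add(1, 0), 2)), Rational(1156, 9))) = Mul(828, Add(Mul(-28, Pow(1, 2)), Rational(1156, 9))) = Mul(828, Add(Mul(-28, 1), Rational(1156, 9))) = Mul(828, Add(-28, Rational(1156, 9))) = Mul(828, Rational(904, 9)) = 83168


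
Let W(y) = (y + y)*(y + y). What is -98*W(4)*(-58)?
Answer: 363776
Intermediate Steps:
W(y) = 4*y**2 (W(y) = (2*y)*(2*y) = 4*y**2)
-98*W(4)*(-58) = -392*4**2*(-58) = -392*16*(-58) = -98*64*(-58) = -6272*(-58) = 363776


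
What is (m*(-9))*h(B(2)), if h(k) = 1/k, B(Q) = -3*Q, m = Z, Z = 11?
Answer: 33/2 ≈ 16.500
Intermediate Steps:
m = 11
(m*(-9))*h(B(2)) = (11*(-9))/((-3*2)) = -99/(-6) = -99*(-⅙) = 33/2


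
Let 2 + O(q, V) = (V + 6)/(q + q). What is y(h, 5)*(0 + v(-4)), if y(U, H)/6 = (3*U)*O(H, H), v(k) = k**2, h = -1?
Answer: 1296/5 ≈ 259.20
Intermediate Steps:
O(q, V) = -2 + (6 + V)/(2*q) (O(q, V) = -2 + (V + 6)/(q + q) = -2 + (6 + V)/((2*q)) = -2 + (6 + V)*(1/(2*q)) = -2 + (6 + V)/(2*q))
y(U, H) = 9*U*(6 - 3*H)/H (y(U, H) = 6*((3*U)*((6 + H - 4*H)/(2*H))) = 6*((3*U)*((6 - 3*H)/(2*H))) = 6*(3*U*(6 - 3*H)/(2*H)) = 9*U*(6 - 3*H)/H)
y(h, 5)*(0 + v(-4)) = (27*(-1)*(2 - 1*5)/5)*(0 + (-4)**2) = (27*(-1)*(1/5)*(2 - 5))*(0 + 16) = (27*(-1)*(1/5)*(-3))*16 = (81/5)*16 = 1296/5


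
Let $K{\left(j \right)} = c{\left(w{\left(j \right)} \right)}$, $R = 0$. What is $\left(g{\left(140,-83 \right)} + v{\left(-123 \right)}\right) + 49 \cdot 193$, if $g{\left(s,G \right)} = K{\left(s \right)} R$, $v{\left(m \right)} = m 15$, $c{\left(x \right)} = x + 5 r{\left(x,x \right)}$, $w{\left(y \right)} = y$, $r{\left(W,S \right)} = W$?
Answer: $7612$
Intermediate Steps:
$c{\left(x \right)} = 6 x$ ($c{\left(x \right)} = x + 5 x = 6 x$)
$K{\left(j \right)} = 6 j$
$v{\left(m \right)} = 15 m$
$g{\left(s,G \right)} = 0$ ($g{\left(s,G \right)} = 6 s 0 = 0$)
$\left(g{\left(140,-83 \right)} + v{\left(-123 \right)}\right) + 49 \cdot 193 = \left(0 + 15 \left(-123\right)\right) + 49 \cdot 193 = \left(0 - 1845\right) + 9457 = -1845 + 9457 = 7612$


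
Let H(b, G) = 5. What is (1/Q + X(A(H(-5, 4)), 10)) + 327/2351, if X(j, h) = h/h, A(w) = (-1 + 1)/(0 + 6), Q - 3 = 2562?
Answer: 6871421/6030315 ≈ 1.1395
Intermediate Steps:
Q = 2565 (Q = 3 + 2562 = 2565)
A(w) = 0 (A(w) = 0/6 = 0*(⅙) = 0)
X(j, h) = 1
(1/Q + X(A(H(-5, 4)), 10)) + 327/2351 = (1/2565 + 1) + 327/2351 = (1/2565 + 1) + 327*(1/2351) = 2566/2565 + 327/2351 = 6871421/6030315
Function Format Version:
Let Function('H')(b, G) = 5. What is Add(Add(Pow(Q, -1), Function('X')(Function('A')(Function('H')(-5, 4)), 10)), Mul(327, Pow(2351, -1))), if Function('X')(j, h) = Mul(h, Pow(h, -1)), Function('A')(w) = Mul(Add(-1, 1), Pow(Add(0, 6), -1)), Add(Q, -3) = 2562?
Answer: Rational(6871421, 6030315) ≈ 1.1395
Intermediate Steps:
Q = 2565 (Q = Add(3, 2562) = 2565)
Function('A')(w) = 0 (Function('A')(w) = Mul(0, Pow(6, -1)) = Mul(0, Rational(1, 6)) = 0)
Function('X')(j, h) = 1
Add(Add(Pow(Q, -1), Function('X')(Function('A')(Function('H')(-5, 4)), 10)), Mul(327, Pow(2351, -1))) = Add(Add(Pow(2565, -1), 1), Mul(327, Pow(2351, -1))) = Add(Add(Rational(1, 2565), 1), Mul(327, Rational(1, 2351))) = Add(Rational(2566, 2565), Rational(327, 2351)) = Rational(6871421, 6030315)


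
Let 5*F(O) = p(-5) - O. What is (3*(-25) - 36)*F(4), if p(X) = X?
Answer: 999/5 ≈ 199.80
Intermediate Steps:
F(O) = -1 - O/5 (F(O) = (-5 - O)/5 = -1 - O/5)
(3*(-25) - 36)*F(4) = (3*(-25) - 36)*(-1 - 1/5*4) = (-75 - 36)*(-1 - 4/5) = -111*(-9/5) = 999/5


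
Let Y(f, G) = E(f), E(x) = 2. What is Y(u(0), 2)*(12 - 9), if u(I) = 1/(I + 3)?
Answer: 6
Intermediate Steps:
u(I) = 1/(3 + I)
Y(f, G) = 2
Y(u(0), 2)*(12 - 9) = 2*(12 - 9) = 2*3 = 6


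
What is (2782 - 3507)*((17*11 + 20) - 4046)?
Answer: 2783275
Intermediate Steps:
(2782 - 3507)*((17*11 + 20) - 4046) = -725*((187 + 20) - 4046) = -725*(207 - 4046) = -725*(-3839) = 2783275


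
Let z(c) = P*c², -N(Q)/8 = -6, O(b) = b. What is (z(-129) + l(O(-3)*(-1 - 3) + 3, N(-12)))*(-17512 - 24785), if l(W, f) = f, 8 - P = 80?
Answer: 50676204888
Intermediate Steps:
P = -72 (P = 8 - 1*80 = 8 - 80 = -72)
N(Q) = 48 (N(Q) = -8*(-6) = 48)
z(c) = -72*c²
(z(-129) + l(O(-3)*(-1 - 3) + 3, N(-12)))*(-17512 - 24785) = (-72*(-129)² + 48)*(-17512 - 24785) = (-72*16641 + 48)*(-42297) = (-1198152 + 48)*(-42297) = -1198104*(-42297) = 50676204888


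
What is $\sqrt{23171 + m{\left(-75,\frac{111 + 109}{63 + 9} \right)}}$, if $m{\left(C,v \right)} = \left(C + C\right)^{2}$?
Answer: $\sqrt{45671} \approx 213.71$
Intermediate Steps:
$m{\left(C,v \right)} = 4 C^{2}$ ($m{\left(C,v \right)} = \left(2 C\right)^{2} = 4 C^{2}$)
$\sqrt{23171 + m{\left(-75,\frac{111 + 109}{63 + 9} \right)}} = \sqrt{23171 + 4 \left(-75\right)^{2}} = \sqrt{23171 + 4 \cdot 5625} = \sqrt{23171 + 22500} = \sqrt{45671}$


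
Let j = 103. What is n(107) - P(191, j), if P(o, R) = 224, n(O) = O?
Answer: -117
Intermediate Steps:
n(107) - P(191, j) = 107 - 1*224 = 107 - 224 = -117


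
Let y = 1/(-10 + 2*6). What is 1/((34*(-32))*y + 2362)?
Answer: 1/1818 ≈ 0.00055005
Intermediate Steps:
y = ½ (y = 1/(-10 + 12) = 1/2 = ½ ≈ 0.50000)
1/((34*(-32))*y + 2362) = 1/((34*(-32))*(½) + 2362) = 1/(-1088*½ + 2362) = 1/(-544 + 2362) = 1/1818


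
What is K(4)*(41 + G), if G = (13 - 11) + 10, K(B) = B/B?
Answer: 53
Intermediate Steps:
K(B) = 1
G = 12 (G = 2 + 10 = 12)
K(4)*(41 + G) = 1*(41 + 12) = 1*53 = 53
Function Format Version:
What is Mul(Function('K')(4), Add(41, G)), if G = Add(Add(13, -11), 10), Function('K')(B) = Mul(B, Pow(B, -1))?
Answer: 53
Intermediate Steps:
Function('K')(B) = 1
G = 12 (G = Add(2, 10) = 12)
Mul(Function('K')(4), Add(41, G)) = Mul(1, Add(41, 12)) = Mul(1, 53) = 53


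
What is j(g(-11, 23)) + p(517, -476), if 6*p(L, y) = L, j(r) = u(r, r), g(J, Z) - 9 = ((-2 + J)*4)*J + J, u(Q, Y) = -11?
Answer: 451/6 ≈ 75.167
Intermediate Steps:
g(J, Z) = 9 + J + J*(-8 + 4*J) (g(J, Z) = 9 + (((-2 + J)*4)*J + J) = 9 + ((-8 + 4*J)*J + J) = 9 + (J*(-8 + 4*J) + J) = 9 + (J + J*(-8 + 4*J)) = 9 + J + J*(-8 + 4*J))
j(r) = -11
p(L, y) = L/6
j(g(-11, 23)) + p(517, -476) = -11 + (⅙)*517 = -11 + 517/6 = 451/6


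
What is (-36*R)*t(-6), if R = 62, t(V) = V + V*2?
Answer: 40176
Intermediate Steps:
t(V) = 3*V (t(V) = V + 2*V = 3*V)
(-36*R)*t(-6) = (-36*62)*(3*(-6)) = -2232*(-18) = 40176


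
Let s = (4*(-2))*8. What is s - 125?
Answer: -189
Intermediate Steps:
s = -64 (s = -8*8 = -64)
s - 125 = -64 - 125 = -189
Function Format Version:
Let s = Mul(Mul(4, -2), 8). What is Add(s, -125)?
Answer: -189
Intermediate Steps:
s = -64 (s = Mul(-8, 8) = -64)
Add(s, -125) = Add(-64, -125) = -189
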